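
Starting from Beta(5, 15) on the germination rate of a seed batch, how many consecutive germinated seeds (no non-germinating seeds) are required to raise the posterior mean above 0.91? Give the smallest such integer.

After k germinated seeds and 0 non-germinating seeds the posterior is Beta(5+k, 15), with mean (5+k)/(5+15+k).
Set (5+k)/(20+k) > 0.91 and solve: k > (0.91·20 − 5)/(1 − 0.91) = 146.667.
The smallest integer exceeding 146.667 is 147.

k = 147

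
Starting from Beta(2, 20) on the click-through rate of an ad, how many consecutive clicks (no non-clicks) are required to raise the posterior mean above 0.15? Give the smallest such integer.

k = 2

After k clicks and 0 non-clicks the posterior is Beta(2+k, 20), with mean (2+k)/(2+20+k).
Set (2+k)/(22+k) > 0.15 and solve: k > (0.15·22 − 2)/(1 − 0.15) = 1.529.
The smallest integer exceeding 1.529 is 2.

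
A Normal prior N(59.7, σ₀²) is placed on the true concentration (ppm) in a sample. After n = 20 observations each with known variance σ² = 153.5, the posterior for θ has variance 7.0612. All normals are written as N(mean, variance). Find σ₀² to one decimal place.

Posterior precision equals prior precision plus data precision: 1/σ_n² = 1/σ₀² + n/σ².
So 1/σ₀² = 1/7.0612 − 20/153.5 = 0.141619 − 0.130293 = 0.011326.
Hence σ₀² = 1/0.011326 ≈ 88.3.

σ₀² = 88.3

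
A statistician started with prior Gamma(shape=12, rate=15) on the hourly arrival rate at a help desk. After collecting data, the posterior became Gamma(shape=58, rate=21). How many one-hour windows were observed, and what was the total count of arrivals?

n = 6 one-hour windows with total 46 arrivals

A Gamma(α, β) prior (rate parametrization) on a Poisson rate with n observations summing to S gives posterior Gamma(α+S, β+n).
Matching: Σxᵢ = 58 − 12 = 46 and n = 21 − 15 = 6.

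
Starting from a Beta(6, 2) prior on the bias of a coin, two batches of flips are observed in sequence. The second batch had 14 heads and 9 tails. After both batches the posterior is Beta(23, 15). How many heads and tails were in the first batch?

3 heads and 4 tails

Because Beta–binomial updating is additive in the counts, the combined data contributed (α_post−α_prior, β_post−β_prior) successes and failures.
Total across both batches: 23−6=17 heads, 15−2=13 tails.
Subtract the second batch: 17−14=3 heads and 13−9=4 tails.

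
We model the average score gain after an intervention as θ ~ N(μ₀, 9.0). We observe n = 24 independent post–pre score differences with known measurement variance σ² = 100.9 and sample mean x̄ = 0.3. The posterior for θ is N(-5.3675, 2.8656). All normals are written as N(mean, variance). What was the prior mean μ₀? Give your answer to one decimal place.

The posterior mean is a precision-weighted average: μ_n = (τ₀μ₀ + τ_data·x̄)/(τ₀+τ_data), with τ₀=1/σ₀² and τ_data=n/σ².
Here τ₀ = 1/9.0 = 0.111111 and τ_data = 24/100.9 = 0.237859, so τ_n = 0.348970.
Rearranging for μ₀: μ₀ = (μ_n·τ_n − τ_data·x̄)/τ₀ = (-5.3675·0.348970 − 0.237859·0.3) / 0.111111 = -1.944454/0.111111 ≈ -17.5.

μ₀ = -17.5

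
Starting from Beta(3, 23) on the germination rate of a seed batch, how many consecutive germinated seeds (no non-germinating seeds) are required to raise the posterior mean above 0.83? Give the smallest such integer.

After k germinated seeds and 0 non-germinating seeds the posterior is Beta(3+k, 23), with mean (3+k)/(3+23+k).
Set (3+k)/(26+k) > 0.83 and solve: k > (0.83·26 − 3)/(1 − 0.83) = 109.294.
The smallest integer exceeding 109.294 is 110.

k = 110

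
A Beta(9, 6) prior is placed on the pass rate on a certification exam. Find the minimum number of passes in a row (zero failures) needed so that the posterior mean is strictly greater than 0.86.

k = 28

After k passes and 0 failures the posterior is Beta(9+k, 6), with mean (9+k)/(9+6+k).
Set (9+k)/(15+k) > 0.86 and solve: k > (0.86·15 − 9)/(1 − 0.86) = 27.857.
The smallest integer exceeding 27.857 is 28, and checking k=28: (37)/(43) = 0.8605 > 0.86.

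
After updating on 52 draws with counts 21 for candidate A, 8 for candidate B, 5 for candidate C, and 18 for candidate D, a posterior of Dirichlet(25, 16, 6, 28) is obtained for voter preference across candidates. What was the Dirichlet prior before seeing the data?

For a Dirichlet(α) prior with multinomial counts c, the posterior is Dirichlet(α + c) componentwise.
Subtract each count from the matching posterior parameter: 25−21=4, 16−8=8, 6−5=1, 28−18=10.

Dirichlet(4, 8, 1, 10)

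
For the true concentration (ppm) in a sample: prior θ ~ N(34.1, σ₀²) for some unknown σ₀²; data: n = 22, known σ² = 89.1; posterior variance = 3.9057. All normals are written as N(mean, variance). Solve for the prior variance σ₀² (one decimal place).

Posterior precision equals prior precision plus data precision: 1/σ_n² = 1/σ₀² + n/σ².
So 1/σ₀² = 1/3.9057 − 22/89.1 = 0.256036 − 0.246914 = 0.009122.
Hence σ₀² = 1/0.009122 ≈ 109.6.

σ₀² = 109.6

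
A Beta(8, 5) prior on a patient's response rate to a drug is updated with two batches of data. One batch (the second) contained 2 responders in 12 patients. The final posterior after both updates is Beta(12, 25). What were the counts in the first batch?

Sequential conjugate updates are equivalent to a single update on the pooled data, so total successes = posterior α − prior α and total failures = posterior β − prior β.
Total across both batches: 12−8=4 responders, 25−5=20 non-responders.
Subtract the second batch: 4−2=2 responders and 20−10=10 non-responders.

2 responders and 10 non-responders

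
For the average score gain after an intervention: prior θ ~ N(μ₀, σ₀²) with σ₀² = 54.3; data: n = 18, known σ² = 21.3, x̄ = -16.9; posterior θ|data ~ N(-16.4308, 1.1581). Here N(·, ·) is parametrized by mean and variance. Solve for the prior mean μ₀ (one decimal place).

The posterior mean is a precision-weighted average: μ_n = (τ₀μ₀ + τ_data·x̄)/(τ₀+τ_data), with τ₀=1/σ₀² and τ_data=n/σ².
Here τ₀ = 1/54.3 = 0.018416 and τ_data = 18/21.3 = 0.845070, so τ_n = 0.863486.
Rearranging for μ₀: μ₀ = (μ_n·τ_n − τ_data·x̄)/τ₀ = (-16.4308·0.863486 − 0.845070·-16.9) / 0.018416 = 0.093917/0.018416 ≈ 5.1.

μ₀ = 5.1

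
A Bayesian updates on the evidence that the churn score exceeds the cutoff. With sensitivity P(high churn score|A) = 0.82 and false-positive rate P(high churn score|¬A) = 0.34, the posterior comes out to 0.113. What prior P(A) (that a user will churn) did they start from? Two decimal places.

P(A) = 0.05

In odds form, posterior odds = prior odds × likelihood ratio, so prior odds = posterior odds ÷ LR.
Posterior odds = 0.113/(1−0.113) = 0.1274. LR = 0.82/0.34 = 2.4118.
Prior odds = 0.1274/2.4118 = 0.0528, so P(A) = 0.0528/(1+0.0528) ≈ 0.05.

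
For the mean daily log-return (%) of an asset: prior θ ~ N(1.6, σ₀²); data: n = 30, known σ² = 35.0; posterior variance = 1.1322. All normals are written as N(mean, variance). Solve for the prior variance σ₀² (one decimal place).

Posterior precision equals prior precision plus data precision: 1/σ_n² = 1/σ₀² + n/σ².
So 1/σ₀² = 1/1.1322 − 30/35.0 = 0.883236 − 0.857143 = 0.026093.
Hence σ₀² = 1/0.026093 ≈ 38.3.

σ₀² = 38.3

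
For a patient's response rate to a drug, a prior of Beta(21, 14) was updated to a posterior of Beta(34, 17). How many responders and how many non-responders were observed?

Under Beta–binomial conjugacy the posterior parameters are (a+s, b+f).
So s = 34 − 21 = 13 and f = 17 − 14 = 3.

13 responders and 3 non-responders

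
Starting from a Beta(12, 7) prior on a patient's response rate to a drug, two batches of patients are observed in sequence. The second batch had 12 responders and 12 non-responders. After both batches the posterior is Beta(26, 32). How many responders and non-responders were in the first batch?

Sequential conjugate updates are equivalent to a single update on the pooled data, so total successes = posterior α − prior α and total failures = posterior β − prior β.
Total across both batches: 26−12=14 responders, 32−7=25 non-responders.
Subtract the second batch: 14−12=2 responders and 25−12=13 non-responders.

2 responders and 13 non-responders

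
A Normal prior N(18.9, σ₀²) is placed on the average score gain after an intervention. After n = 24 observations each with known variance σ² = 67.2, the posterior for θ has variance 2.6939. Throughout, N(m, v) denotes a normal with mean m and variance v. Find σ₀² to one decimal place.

For the Normal–Normal model with known σ², precisions add: τ_n = τ₀ + n/σ².
So 1/σ₀² = 1/2.6939 − 24/67.2 = 0.371209 − 0.357143 = 0.014066.
Hence σ₀² = 1/0.014066 ≈ 71.1.

σ₀² = 71.1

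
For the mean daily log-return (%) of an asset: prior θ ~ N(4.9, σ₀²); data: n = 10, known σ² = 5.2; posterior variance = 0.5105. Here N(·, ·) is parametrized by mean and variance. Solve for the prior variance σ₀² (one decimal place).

σ₀² = 27.9

Posterior precision equals prior precision plus data precision: 1/σ_n² = 1/σ₀² + n/σ².
So 1/σ₀² = 1/0.5105 − 10/5.2 = 1.958864 − 1.923077 = 0.035787.
Hence σ₀² = 1/0.035787 ≈ 27.9.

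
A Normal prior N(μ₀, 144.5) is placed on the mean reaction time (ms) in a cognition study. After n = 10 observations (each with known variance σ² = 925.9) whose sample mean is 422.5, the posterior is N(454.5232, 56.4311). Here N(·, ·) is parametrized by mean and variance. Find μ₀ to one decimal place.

μ₀ = 504.5

The posterior mean is a precision-weighted average: μ_n = (τ₀μ₀ + τ_data·x̄)/(τ₀+τ_data), with τ₀=1/σ₀² and τ_data=n/σ².
Here τ₀ = 1/144.5 = 0.006920 and τ_data = 10/925.9 = 0.010800, so τ_n = 0.017720.
Rearranging for μ₀: μ₀ = (μ_n·τ_n − τ_data·x̄)/τ₀ = (454.5232·0.017720 − 0.010800·422.5) / 0.006920 = 3.491151/0.006920 ≈ 504.5.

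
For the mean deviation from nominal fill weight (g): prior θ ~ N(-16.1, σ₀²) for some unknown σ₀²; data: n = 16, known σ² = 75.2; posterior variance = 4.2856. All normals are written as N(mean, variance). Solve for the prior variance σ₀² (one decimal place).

σ₀² = 48.6

Posterior precision equals prior precision plus data precision: 1/σ_n² = 1/σ₀² + n/σ².
So 1/σ₀² = 1/4.2856 − 16/75.2 = 0.233340 − 0.212766 = 0.020574.
Hence σ₀² = 1/0.020574 ≈ 48.6.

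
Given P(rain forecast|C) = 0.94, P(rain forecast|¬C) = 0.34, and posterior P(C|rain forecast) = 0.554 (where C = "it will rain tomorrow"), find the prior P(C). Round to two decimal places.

Bayes' rule in odds form gives O(C|E) = O(C)·[P(E|C)/P(E|¬C)], hence O(C) = O(C|E)/LR.
Posterior odds = 0.554/(1−0.554) = 1.2422. LR = 0.94/0.34 = 2.7647.
Prior odds = 1.2422/2.7647 = 0.4493, so P(C) = 0.4493/(1+0.4493) ≈ 0.31.

P(C) = 0.31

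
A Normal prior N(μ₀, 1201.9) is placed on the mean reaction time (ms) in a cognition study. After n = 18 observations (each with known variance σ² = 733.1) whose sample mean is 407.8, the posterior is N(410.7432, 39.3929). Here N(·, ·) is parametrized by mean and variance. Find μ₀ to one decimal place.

The posterior mean is a precision-weighted average: μ_n = (τ₀μ₀ + τ_data·x̄)/(τ₀+τ_data), with τ₀=1/σ₀² and τ_data=n/σ².
Here τ₀ = 1/1201.9 = 0.000832 and τ_data = 18/733.1 = 0.024553, so τ_n = 0.025385.
Rearranging for μ₀: μ₀ = (μ_n·τ_n − τ_data·x̄)/τ₀ = (410.7432·0.025385 − 0.024553·407.8) / 0.000832 = 0.414003/0.000832 ≈ 497.6.

μ₀ = 497.6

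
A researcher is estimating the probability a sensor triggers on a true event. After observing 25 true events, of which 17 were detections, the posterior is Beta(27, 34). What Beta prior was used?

Under Beta–binomial conjugacy the posterior parameters are (a+s, b+f).
Subtract the data counts: 27−17=10, 34−8=26.

Beta(10, 26)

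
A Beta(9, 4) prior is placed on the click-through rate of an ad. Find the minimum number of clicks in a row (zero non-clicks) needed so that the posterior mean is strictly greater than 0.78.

k = 6

After k clicks and 0 non-clicks the posterior is Beta(9+k, 4), with mean (9+k)/(9+4+k).
Set (9+k)/(13+k) > 0.78 and solve: k > (0.78·13 − 9)/(1 − 0.78) = 5.182.
The smallest integer exceeding 5.182 is 6, and checking k=6: (15)/(19) = 0.7895 > 0.78.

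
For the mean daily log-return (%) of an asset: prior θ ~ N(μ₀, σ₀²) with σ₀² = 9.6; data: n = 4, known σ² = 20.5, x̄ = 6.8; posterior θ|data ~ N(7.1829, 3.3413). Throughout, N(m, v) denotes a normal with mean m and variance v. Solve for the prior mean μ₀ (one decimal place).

With known observation variance, the Normal–Normal posterior has precision τ_n = τ₀ + n/σ² and mean μ_n = (τ₀μ₀ + (n/σ²)x̄)/τ_n.
Here τ₀ = 1/9.6 = 0.104167 and τ_data = 4/20.5 = 0.195122, so τ_n = 0.299289.
Rearranging for μ₀: μ₀ = (μ_n·τ_n − τ_data·x̄)/τ₀ = (7.1829·0.299289 − 0.195122·6.8) / 0.104167 = 0.822933/0.104167 ≈ 7.9.

μ₀ = 7.9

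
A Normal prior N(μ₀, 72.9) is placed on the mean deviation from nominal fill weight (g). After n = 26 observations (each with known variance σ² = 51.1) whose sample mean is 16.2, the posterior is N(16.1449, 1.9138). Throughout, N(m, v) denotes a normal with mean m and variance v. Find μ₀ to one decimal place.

With known observation variance, the Normal–Normal posterior has precision τ_n = τ₀ + n/σ² and mean μ_n = (τ₀μ₀ + (n/σ²)x̄)/τ_n.
Here τ₀ = 1/72.9 = 0.013717 and τ_data = 26/51.1 = 0.508806, so τ_n = 0.522523.
Rearranging for μ₀: μ₀ = (μ_n·τ_n − τ_data·x̄)/τ₀ = (16.1449·0.522523 − 0.508806·16.2) / 0.013717 = 0.193424/0.013717 ≈ 14.1.

μ₀ = 14.1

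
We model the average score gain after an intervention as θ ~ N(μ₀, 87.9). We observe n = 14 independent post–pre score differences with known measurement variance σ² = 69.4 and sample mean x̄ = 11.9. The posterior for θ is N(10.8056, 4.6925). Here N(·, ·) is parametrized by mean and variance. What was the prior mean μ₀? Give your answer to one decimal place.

With known observation variance, the Normal–Normal posterior has precision τ_n = τ₀ + n/σ² and mean μ_n = (τ₀μ₀ + (n/σ²)x̄)/τ_n.
Here τ₀ = 1/87.9 = 0.011377 and τ_data = 14/69.4 = 0.201729, so τ_n = 0.213106.
Rearranging for μ₀: μ₀ = (μ_n·τ_n − τ_data·x̄)/τ₀ = (10.8056·0.213106 − 0.201729·11.9) / 0.011377 = -0.097837/0.011377 ≈ -8.6.

μ₀ = -8.6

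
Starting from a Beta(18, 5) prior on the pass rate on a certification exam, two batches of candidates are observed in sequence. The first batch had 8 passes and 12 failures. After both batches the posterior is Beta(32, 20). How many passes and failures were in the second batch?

6 passes and 3 failures

Because Beta–binomial updating is additive in the counts, the combined data contributed (α_post−α_prior, β_post−β_prior) successes and failures.
Total across both batches: 32−18=14 passes, 20−5=15 failures.
Subtract the first batch: 14−8=6 passes and 15−12=3 failures.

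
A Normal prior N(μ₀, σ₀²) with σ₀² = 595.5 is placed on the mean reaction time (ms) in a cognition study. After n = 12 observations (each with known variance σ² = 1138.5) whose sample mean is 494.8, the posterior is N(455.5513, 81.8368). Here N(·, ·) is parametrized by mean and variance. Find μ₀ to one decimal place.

The posterior mean is a precision-weighted average: μ_n = (τ₀μ₀ + τ_data·x̄)/(τ₀+τ_data), with τ₀=1/σ₀² and τ_data=n/σ².
Here τ₀ = 1/595.5 = 0.001679 and τ_data = 12/1138.5 = 0.010540, so τ_n = 0.012219.
Rearranging for μ₀: μ₀ = (μ_n·τ_n − τ_data·x̄)/τ₀ = (455.5513·0.012219 − 0.010540·494.8) / 0.001679 = 0.351189/0.001679 ≈ 209.2.

μ₀ = 209.2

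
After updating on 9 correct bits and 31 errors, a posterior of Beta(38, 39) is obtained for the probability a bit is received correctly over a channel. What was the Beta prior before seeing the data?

Beta is conjugate to the binomial likelihood: posterior = Beta(α+s, β+f).
So α = 38 − 9 = 29 and β = 39 − 31 = 8.

Beta(29, 8)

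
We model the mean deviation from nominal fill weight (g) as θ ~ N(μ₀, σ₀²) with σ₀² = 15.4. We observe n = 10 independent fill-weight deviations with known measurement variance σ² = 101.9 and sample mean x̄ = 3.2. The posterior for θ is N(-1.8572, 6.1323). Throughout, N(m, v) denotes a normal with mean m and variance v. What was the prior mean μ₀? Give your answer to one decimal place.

The posterior mean is a precision-weighted average: μ_n = (τ₀μ₀ + τ_data·x̄)/(τ₀+τ_data), with τ₀=1/σ₀² and τ_data=n/σ².
Here τ₀ = 1/15.4 = 0.064935 and τ_data = 10/101.9 = 0.098135, so τ_n = 0.163070.
Rearranging for μ₀: μ₀ = (μ_n·τ_n − τ_data·x̄)/τ₀ = (-1.8572·0.163070 − 0.098135·3.2) / 0.064935 = -0.616886/0.064935 ≈ -9.5.

μ₀ = -9.5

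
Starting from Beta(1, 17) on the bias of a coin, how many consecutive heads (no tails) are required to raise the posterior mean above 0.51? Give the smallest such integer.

k = 17

After k heads and 0 tails the posterior is Beta(1+k, 17), with mean (1+k)/(1+17+k).
Set (1+k)/(18+k) > 0.51 and solve: k > (0.51·18 − 1)/(1 − 0.51) = 16.694.
The smallest integer exceeding 16.694 is 17, and checking k=17: (18)/(35) = 0.5143 > 0.51.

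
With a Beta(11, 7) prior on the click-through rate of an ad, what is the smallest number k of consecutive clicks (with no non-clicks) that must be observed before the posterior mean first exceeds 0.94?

k = 99

After k clicks and 0 non-clicks the posterior is Beta(11+k, 7), with mean (11+k)/(11+7+k).
Set (11+k)/(18+k) > 0.94 and solve: k > (0.94·18 − 11)/(1 − 0.94) = 98.667.
The smallest integer exceeding 98.667 is 99, and checking k=99: (110)/(117) = 0.9402 > 0.94.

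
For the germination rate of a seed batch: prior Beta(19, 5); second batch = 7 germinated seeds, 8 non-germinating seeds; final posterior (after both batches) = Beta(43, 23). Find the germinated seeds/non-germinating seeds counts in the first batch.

17 germinated seeds and 10 non-germinating seeds

Because Beta–binomial updating is additive in the counts, the combined data contributed (α_post−α_prior, β_post−β_prior) successes and failures.
Total across both batches: 43−19=24 germinated seeds, 23−5=18 non-germinating seeds.
Subtract the second batch: 24−7=17 germinated seeds and 18−8=10 non-germinating seeds.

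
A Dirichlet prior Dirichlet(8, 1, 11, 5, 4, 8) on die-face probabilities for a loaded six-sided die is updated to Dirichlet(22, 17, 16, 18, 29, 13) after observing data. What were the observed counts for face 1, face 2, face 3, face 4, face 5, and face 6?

counts (14, 16, 5, 13, 25, 5)

For a Dirichlet(α) prior with multinomial counts c, the posterior is Dirichlet(α + c) componentwise.
Counts are posterior − prior componentwise: 22−8=14, 17−1=16, 16−11=5, 18−5=13, 29−4=25, 13−8=5.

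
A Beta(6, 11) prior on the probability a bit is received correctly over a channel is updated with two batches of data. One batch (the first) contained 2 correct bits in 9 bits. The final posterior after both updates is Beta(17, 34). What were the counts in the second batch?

Because Beta–binomial updating is additive in the counts, the combined data contributed (α_post−α_prior, β_post−β_prior) successes and failures.
Total across both batches: 17−6=11 correct bits, 34−11=23 errors.
Subtract the first batch: 11−2=9 correct bits and 23−7=16 errors.

9 correct bits and 16 errors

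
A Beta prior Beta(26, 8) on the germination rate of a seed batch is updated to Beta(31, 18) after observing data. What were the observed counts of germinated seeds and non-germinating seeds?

Under Beta–binomial conjugacy the posterior parameters are (α+s, β+f).
So s = 31 − 26 = 5 and f = 18 − 8 = 10.

5 germinated seeds and 10 non-germinating seeds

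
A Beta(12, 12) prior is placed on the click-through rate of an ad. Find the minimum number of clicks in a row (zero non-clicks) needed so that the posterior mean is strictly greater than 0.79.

After k clicks and 0 non-clicks the posterior is Beta(12+k, 12), with mean (12+k)/(12+12+k).
Set (12+k)/(24+k) > 0.79 and solve: k > (0.79·24 − 12)/(1 − 0.79) = 33.143.
The smallest integer exceeding 33.143 is 34.

k = 34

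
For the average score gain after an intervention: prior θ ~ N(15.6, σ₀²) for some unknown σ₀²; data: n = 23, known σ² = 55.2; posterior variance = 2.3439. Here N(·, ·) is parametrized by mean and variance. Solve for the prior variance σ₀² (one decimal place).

σ₀² = 100.3

For the Normal–Normal model with known σ², precisions add: τ_n = τ₀ + n/σ².
So 1/σ₀² = 1/2.3439 − 23/55.2 = 0.426639 − 0.416667 = 0.009972.
Hence σ₀² = 1/0.009972 ≈ 100.3.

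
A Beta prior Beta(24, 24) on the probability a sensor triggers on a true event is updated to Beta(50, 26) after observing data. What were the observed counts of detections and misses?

A Beta(α, β) prior with s successes and f failures in binomial data gives a Beta(α+s, β+f) posterior.
Match parameters: s=50−24=26, f=26−24=2.

26 detections and 2 misses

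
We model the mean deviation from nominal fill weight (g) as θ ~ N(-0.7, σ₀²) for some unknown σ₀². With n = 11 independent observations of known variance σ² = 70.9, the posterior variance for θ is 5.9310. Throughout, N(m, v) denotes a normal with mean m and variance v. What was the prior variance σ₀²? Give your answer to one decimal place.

σ₀² = 74.3

Posterior precision equals prior precision plus data precision: 1/σ_n² = 1/σ₀² + n/σ².
So 1/σ₀² = 1/5.9310 − 11/70.9 = 0.168606 − 0.155148 = 0.013458.
Hence σ₀² = 1/0.013458 ≈ 74.3.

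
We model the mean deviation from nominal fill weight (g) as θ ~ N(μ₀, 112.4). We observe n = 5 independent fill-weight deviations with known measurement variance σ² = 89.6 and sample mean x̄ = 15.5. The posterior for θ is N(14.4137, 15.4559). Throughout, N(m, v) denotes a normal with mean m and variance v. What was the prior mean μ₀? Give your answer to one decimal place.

μ₀ = 7.6

With known observation variance, the Normal–Normal posterior has precision τ_n = τ₀ + n/σ² and mean μ_n = (τ₀μ₀ + (n/σ²)x̄)/τ_n.
Here τ₀ = 1/112.4 = 0.008897 and τ_data = 5/89.6 = 0.055804, so τ_n = 0.064701.
Rearranging for μ₀: μ₀ = (μ_n·τ_n − τ_data·x̄)/τ₀ = (14.4137·0.064701 − 0.055804·15.5) / 0.008897 = 0.067619/0.008897 ≈ 7.6.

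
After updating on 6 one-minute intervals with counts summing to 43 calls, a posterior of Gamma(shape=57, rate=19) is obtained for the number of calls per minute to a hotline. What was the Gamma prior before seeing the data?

A Gamma(α, β) prior (rate parametrization) on a Poisson rate with n observations summing to S gives posterior Gamma(α+S, β+n).
So α = 57 − 43 = 14 and β = 19 − 6 = 13.

Gamma(shape=14, rate=13)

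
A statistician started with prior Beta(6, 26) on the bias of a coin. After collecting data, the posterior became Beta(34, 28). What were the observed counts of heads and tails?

28 heads and 2 tails

Beta is conjugate to the binomial likelihood: posterior = Beta(a+s, b+f).
So s = 34 − 6 = 28 and f = 28 − 26 = 2.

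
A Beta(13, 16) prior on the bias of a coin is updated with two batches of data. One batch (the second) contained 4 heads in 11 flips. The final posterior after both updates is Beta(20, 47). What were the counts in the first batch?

Because Beta–binomial updating is additive in the counts, the combined data contributed (α_post−α_prior, β_post−β_prior) successes and failures.
Total across both batches: 20−13=7 heads, 47−16=31 tails.
Subtract the second batch: 7−4=3 heads and 31−7=24 tails.

3 heads and 24 tails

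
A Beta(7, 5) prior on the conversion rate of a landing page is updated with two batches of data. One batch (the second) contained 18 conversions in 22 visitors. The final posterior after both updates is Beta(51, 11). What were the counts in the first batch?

Sequential conjugate updates are equivalent to a single update on the pooled data, so total successes = posterior α − prior α and total failures = posterior β − prior β.
Total across both batches: 51−7=44 conversions, 11−5=6 bounces.
Subtract the second batch: 44−18=26 conversions and 6−4=2 bounces.

26 conversions and 2 bounces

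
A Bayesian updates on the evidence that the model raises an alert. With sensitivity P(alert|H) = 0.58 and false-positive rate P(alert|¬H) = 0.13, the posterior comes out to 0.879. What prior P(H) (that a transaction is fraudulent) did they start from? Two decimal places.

Bayes' rule in odds form gives O(H|E) = O(H)·[P(E|H)/P(E|¬H)], hence O(H) = O(H|E)/LR.
Posterior odds = 0.879/(1−0.879) = 7.2645. LR = 0.58/0.13 = 4.4615.
Prior odds = 7.2645/4.4615 = 1.6283, so P(H) = 1.6283/(1+1.6283) ≈ 0.62.

P(H) = 0.62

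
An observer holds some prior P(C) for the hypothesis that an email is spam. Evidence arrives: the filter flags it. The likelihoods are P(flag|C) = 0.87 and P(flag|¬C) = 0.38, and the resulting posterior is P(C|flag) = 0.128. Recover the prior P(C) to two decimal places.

P(C) = 0.06

In odds form, posterior odds = prior odds × likelihood ratio, so prior odds = posterior odds ÷ LR.
Posterior odds = 0.128/(1−0.128) = 0.1468. LR = 0.87/0.38 = 2.2895.
Prior odds = 0.1468/2.2895 = 0.0641, so P(C) = 0.0641/(1+0.0641) ≈ 0.06.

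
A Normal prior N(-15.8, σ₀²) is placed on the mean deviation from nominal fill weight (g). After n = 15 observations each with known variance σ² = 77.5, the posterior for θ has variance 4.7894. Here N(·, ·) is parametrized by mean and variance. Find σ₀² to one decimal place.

σ₀² = 65.6

For the Normal–Normal model with known σ², precisions add: τ_n = τ₀ + n/σ².
So 1/σ₀² = 1/4.7894 − 15/77.5 = 0.208794 − 0.193548 = 0.015246.
Hence σ₀² = 1/0.015246 ≈ 65.6.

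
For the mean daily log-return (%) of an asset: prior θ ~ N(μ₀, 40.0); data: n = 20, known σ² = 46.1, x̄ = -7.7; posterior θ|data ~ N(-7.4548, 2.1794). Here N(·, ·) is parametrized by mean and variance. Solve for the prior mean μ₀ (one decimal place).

With known observation variance, the Normal–Normal posterior has precision τ_n = τ₀ + n/σ² and mean μ_n = (τ₀μ₀ + (n/σ²)x̄)/τ_n.
Here τ₀ = 1/40.0 = 0.025000 and τ_data = 20/46.1 = 0.433839, so τ_n = 0.458839.
Rearranging for μ₀: μ₀ = (μ_n·τ_n − τ_data·x̄)/τ₀ = (-7.4548·0.458839 − 0.433839·-7.7) / 0.025000 = -0.079993/0.025000 ≈ -3.2.

μ₀ = -3.2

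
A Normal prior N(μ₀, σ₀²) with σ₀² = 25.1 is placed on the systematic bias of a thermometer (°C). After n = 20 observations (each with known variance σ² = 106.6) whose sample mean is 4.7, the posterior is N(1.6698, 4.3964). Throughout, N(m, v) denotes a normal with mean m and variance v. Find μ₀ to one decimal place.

The posterior mean is a precision-weighted average: μ_n = (τ₀μ₀ + τ_data·x̄)/(τ₀+τ_data), with τ₀=1/σ₀² and τ_data=n/σ².
Here τ₀ = 1/25.1 = 0.039841 and τ_data = 20/106.6 = 0.187617, so τ_n = 0.227458.
Rearranging for μ₀: μ₀ = (μ_n·τ_n − τ_data·x̄)/τ₀ = (1.6698·0.227458 − 0.187617·4.7) / 0.039841 = -0.501991/0.039841 ≈ -12.6.

μ₀ = -12.6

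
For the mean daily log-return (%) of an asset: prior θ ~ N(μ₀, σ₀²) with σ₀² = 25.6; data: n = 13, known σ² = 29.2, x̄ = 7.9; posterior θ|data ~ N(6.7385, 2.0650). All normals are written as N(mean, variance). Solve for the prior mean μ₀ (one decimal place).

μ₀ = -6.5

The posterior mean is a precision-weighted average: μ_n = (τ₀μ₀ + τ_data·x̄)/(τ₀+τ_data), with τ₀=1/σ₀² and τ_data=n/σ².
Here τ₀ = 1/25.6 = 0.039062 and τ_data = 13/29.2 = 0.445205, so τ_n = 0.484267.
Rearranging for μ₀: μ₀ = (μ_n·τ_n − τ_data·x̄)/τ₀ = (6.7385·0.484267 − 0.445205·7.9) / 0.039062 = -0.253886/0.039062 ≈ -6.5.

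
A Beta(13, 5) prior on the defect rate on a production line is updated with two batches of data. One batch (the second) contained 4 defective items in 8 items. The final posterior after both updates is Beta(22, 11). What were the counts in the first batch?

Because Beta–binomial updating is additive in the counts, the combined data contributed (α_post−α_prior, β_post−β_prior) successes and failures.
Total across both batches: 22−13=9 defective items, 11−5=6 good items.
Subtract the second batch: 9−4=5 defective items and 6−4=2 good items.

5 defective items and 2 good items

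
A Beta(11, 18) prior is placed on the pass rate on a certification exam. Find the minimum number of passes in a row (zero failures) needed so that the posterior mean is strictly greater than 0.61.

After k passes and 0 failures the posterior is Beta(11+k, 18), with mean (11+k)/(11+18+k).
Set (11+k)/(29+k) > 0.61 and solve: k > (0.61·29 − 11)/(1 − 0.61) = 17.154.
The smallest integer exceeding 17.154 is 18, and checking k=18: (29)/(47) = 0.6170 > 0.61.

k = 18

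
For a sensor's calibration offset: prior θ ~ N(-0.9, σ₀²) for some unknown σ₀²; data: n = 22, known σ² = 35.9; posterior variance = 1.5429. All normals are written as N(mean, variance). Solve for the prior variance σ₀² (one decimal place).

σ₀² = 28.3

For the Normal–Normal model with known σ², precisions add: τ_n = τ₀ + n/σ².
So 1/σ₀² = 1/1.5429 − 22/35.9 = 0.648130 − 0.612813 = 0.035317.
Hence σ₀² = 1/0.035317 ≈ 28.3.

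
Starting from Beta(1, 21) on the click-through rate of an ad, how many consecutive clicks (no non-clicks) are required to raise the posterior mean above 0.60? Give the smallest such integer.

After k clicks and 0 non-clicks the posterior is Beta(1+k, 21), with mean (1+k)/(1+21+k).
Set (1+k)/(22+k) > 0.60 and solve: k > (0.60·22 − 1)/(1 − 0.60) = 30.500.
The smallest integer exceeding 30.500 is 31, and checking k=31: (32)/(53) = 0.6038 > 0.60.

k = 31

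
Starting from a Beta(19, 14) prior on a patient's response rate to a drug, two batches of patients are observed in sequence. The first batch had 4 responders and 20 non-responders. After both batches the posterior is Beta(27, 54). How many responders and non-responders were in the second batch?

4 responders and 20 non-responders

Because Beta–binomial updating is additive in the counts, the combined data contributed (α_post−α_prior, β_post−β_prior) successes and failures.
Total across both batches: 27−19=8 responders, 54−14=40 non-responders.
Subtract the first batch: 8−4=4 responders and 40−20=20 non-responders.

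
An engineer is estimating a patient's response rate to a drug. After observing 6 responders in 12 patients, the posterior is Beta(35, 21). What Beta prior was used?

Beta is conjugate to the binomial likelihood: posterior = Beta(α+s, β+f).
So α = 35 − 6 = 29 and β = 21 − 6 = 15.

Beta(29, 15)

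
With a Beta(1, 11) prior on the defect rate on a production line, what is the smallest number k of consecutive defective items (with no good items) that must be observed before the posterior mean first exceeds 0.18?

k = 2

After k defective items and 0 good items the posterior is Beta(1+k, 11), with mean (1+k)/(1+11+k).
Set (1+k)/(12+k) > 0.18 and solve: k > (0.18·12 − 1)/(1 − 0.18) = 1.415.
The smallest integer exceeding 1.415 is 2, and checking k=2: (3)/(14) = 0.2143 > 0.18.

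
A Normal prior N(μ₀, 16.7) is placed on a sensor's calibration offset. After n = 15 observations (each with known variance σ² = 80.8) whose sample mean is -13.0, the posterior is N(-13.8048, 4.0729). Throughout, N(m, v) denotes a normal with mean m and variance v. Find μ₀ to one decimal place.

The posterior mean is a precision-weighted average: μ_n = (τ₀μ₀ + τ_data·x̄)/(τ₀+τ_data), with τ₀=1/σ₀² and τ_data=n/σ².
Here τ₀ = 1/16.7 = 0.059880 and τ_data = 15/80.8 = 0.185644, so τ_n = 0.245524.
Rearranging for μ₀: μ₀ = (μ_n·τ_n − τ_data·x̄)/τ₀ = (-13.8048·0.245524 − 0.185644·-13.0) / 0.059880 = -0.976038/0.059880 ≈ -16.3.

μ₀ = -16.3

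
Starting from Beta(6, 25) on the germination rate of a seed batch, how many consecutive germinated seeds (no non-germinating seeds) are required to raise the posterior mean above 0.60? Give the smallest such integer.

After k germinated seeds and 0 non-germinating seeds the posterior is Beta(6+k, 25), with mean (6+k)/(6+25+k).
Set (6+k)/(31+k) > 0.60 and solve: k > (0.60·31 − 6)/(1 − 0.60) = 31.500.
The smallest integer exceeding 31.500 is 32.

k = 32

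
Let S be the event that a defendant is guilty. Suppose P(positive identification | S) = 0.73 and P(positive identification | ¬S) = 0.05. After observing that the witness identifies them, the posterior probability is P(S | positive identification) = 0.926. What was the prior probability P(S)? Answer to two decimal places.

Bayes' rule in odds form gives O(S|E) = O(S)·[P(E|S)/P(E|¬S)], hence O(S) = O(S|E)/LR.
Posterior odds = 0.926/(1−0.926) = 12.5135. LR = 0.73/0.05 = 14.6000.
Prior odds = 12.5135/14.6000 = 0.8571, so P(S) = 0.8571/(1+0.8571) ≈ 0.46.

P(S) = 0.46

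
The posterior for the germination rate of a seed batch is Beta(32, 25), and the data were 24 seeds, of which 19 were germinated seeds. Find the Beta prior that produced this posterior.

Beta is conjugate to the binomial likelihood: posterior = Beta(α+s, β+f).
So α = 32 − 19 = 13 and β = 25 − 5 = 20.

Beta(13, 20)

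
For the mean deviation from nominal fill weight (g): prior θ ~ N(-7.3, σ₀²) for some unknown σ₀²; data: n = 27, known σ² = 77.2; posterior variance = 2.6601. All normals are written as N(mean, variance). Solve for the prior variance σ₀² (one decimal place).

σ₀² = 38.2

For the Normal–Normal model with known σ², precisions add: τ_n = τ₀ + n/σ².
So 1/σ₀² = 1/2.6601 − 27/77.2 = 0.375926 − 0.349741 = 0.026185.
Hence σ₀² = 1/0.026185 ≈ 38.2.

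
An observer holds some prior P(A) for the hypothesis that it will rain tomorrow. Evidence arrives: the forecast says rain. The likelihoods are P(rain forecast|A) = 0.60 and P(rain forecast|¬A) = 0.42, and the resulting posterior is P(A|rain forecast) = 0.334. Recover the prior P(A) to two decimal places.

P(A) = 0.26

Bayes' rule in odds form gives O(A|E) = O(A)·[P(E|A)/P(E|¬A)], hence O(A) = O(A|E)/LR.
Posterior odds = 0.334/(1−0.334) = 0.5015. LR = 0.60/0.42 = 1.4286.
Prior odds = 0.5015/1.4286 = 0.3510, so P(A) = 0.3510/(1+0.3510) ≈ 0.26.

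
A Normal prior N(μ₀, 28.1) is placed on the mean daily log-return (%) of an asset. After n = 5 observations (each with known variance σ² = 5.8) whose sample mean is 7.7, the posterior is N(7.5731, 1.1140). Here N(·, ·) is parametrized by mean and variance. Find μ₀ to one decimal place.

μ₀ = 4.5

With known observation variance, the Normal–Normal posterior has precision τ_n = τ₀ + n/σ² and mean μ_n = (τ₀μ₀ + (n/σ²)x̄)/τ_n.
Here τ₀ = 1/28.1 = 0.035587 and τ_data = 5/5.8 = 0.862069, so τ_n = 0.897656.
Rearranging for μ₀: μ₀ = (μ_n·τ_n − τ_data·x̄)/τ₀ = (7.5731·0.897656 − 0.862069·7.7) / 0.035587 = 0.160107/0.035587 ≈ 4.5.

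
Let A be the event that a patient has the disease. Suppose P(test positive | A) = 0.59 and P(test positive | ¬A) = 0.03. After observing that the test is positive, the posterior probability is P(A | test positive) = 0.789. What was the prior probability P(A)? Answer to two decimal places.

P(A) = 0.16

In odds form, posterior odds = prior odds × likelihood ratio, so prior odds = posterior odds ÷ LR.
Posterior odds = 0.789/(1−0.789) = 3.7393. LR = 0.59/0.03 = 19.6667.
Prior odds = 3.7393/19.6667 = 0.1901, so P(A) = 0.1901/(1+0.1901) ≈ 0.16.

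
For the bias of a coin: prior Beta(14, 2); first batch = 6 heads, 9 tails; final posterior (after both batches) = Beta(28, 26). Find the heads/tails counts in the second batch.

Because Beta–binomial updating is additive in the counts, the combined data contributed (α_post−α_prior, β_post−β_prior) successes and failures.
Total across both batches: 28−14=14 heads, 26−2=24 tails.
Subtract the first batch: 14−6=8 heads and 24−9=15 tails.

8 heads and 15 tails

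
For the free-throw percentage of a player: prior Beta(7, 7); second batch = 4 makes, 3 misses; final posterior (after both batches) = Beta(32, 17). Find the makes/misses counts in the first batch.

21 makes and 7 misses

Sequential conjugate updates are equivalent to a single update on the pooled data, so total successes = posterior α − prior α and total failures = posterior β − prior β.
Total across both batches: 32−7=25 makes, 17−7=10 misses.
Subtract the second batch: 25−4=21 makes and 10−3=7 misses.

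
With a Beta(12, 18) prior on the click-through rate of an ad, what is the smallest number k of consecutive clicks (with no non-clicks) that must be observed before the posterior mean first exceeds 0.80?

k = 61

After k clicks and 0 non-clicks the posterior is Beta(12+k, 18), with mean (12+k)/(12+18+k).
Set (12+k)/(30+k) > 0.80 and solve: k > (0.80·30 − 12)/(1 − 0.80) = 60.000.
The smallest integer exceeding 60.000 is 61, and checking k=61: (73)/(91) = 0.8022 > 0.80.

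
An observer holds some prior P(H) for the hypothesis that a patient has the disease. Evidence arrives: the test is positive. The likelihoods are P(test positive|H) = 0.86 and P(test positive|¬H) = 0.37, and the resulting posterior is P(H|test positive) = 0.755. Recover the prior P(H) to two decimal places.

In odds form, posterior odds = prior odds × likelihood ratio, so prior odds = posterior odds ÷ LR.
Posterior odds = 0.755/(1−0.755) = 3.0816. LR = 0.86/0.37 = 2.3243.
Prior odds = 3.0816/2.3243 = 1.3258, so P(H) = 1.3258/(1+1.3258) ≈ 0.57.

P(H) = 0.57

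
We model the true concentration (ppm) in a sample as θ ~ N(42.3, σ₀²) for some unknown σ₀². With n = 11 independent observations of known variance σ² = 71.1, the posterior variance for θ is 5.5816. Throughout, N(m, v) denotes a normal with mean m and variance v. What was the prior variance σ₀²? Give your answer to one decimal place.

For the Normal–Normal model with known σ², precisions add: τ_n = τ₀ + n/σ².
So 1/σ₀² = 1/5.5816 − 11/71.1 = 0.179160 − 0.154712 = 0.024448.
Hence σ₀² = 1/0.024448 ≈ 40.9.

σ₀² = 40.9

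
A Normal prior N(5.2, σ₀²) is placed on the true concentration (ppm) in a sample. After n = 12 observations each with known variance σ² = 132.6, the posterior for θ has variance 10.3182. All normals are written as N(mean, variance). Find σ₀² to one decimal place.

σ₀² = 155.8

For the Normal–Normal model with known σ², precisions add: τ_n = τ₀ + n/σ².
So 1/σ₀² = 1/10.3182 − 12/132.6 = 0.096916 − 0.090498 = 0.006418.
Hence σ₀² = 1/0.006418 ≈ 155.8.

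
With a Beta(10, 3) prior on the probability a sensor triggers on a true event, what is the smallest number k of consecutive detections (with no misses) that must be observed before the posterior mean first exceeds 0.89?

After k detections and 0 misses the posterior is Beta(10+k, 3), with mean (10+k)/(10+3+k).
Set (10+k)/(13+k) > 0.89 and solve: k > (0.89·13 − 10)/(1 − 0.89) = 14.273.
The smallest integer exceeding 14.273 is 15.

k = 15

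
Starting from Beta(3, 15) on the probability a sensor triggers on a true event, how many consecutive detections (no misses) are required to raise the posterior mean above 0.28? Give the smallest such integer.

k = 3

After k detections and 0 misses the posterior is Beta(3+k, 15), with mean (3+k)/(3+15+k).
Set (3+k)/(18+k) > 0.28 and solve: k > (0.28·18 − 3)/(1 − 0.28) = 2.833.
The smallest integer exceeding 2.833 is 3.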